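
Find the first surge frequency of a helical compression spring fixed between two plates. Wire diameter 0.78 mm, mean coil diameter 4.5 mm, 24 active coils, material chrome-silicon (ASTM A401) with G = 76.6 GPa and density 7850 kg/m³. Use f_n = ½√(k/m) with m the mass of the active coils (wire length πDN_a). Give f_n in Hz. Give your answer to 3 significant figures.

k = Gd⁴/(8D³N_a) = (76.6×10³)(0.78⁴)/(8·4.5³·24) = 1.6206 N/mm = 1620.6 N/m
Wire length L = πDN_a = π·4.5·24 = 339.29 mm
m = ρ·(πd²/4)·L = 7850 × 0.47784×10⁻⁶ m² × 0.33929 m = 0.0012727 kg
f_n = ½√(k/m) = 0.5·√(1620.6/0.0012727) = 0.5·√(1.2733e+06) = 564.21 Hz

564 Hz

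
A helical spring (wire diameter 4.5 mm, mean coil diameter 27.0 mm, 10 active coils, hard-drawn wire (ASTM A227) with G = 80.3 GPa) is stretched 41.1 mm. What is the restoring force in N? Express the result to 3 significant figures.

k = Gd⁴/(8D³N_a) = (80.3×10³)(4.5⁴)/(8·27.0³·10) = 20.911 N/mm
F = k·δ = 20.911 × 41.1 = 859.46 N

859 N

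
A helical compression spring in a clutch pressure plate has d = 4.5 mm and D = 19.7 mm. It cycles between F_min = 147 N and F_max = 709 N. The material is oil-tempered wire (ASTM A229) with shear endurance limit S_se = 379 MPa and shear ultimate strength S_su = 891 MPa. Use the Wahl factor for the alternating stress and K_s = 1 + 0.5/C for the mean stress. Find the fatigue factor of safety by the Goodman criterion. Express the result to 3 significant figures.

C = D/d = 19.7/4.5 = 4.3778; K_W = (4C−1)/(4C−4)+0.615/C = 1.3625; K_s = 1+0.5/C = 1.1142
F_a = (F_max−F_min)/2 = 281 N; F_m = (F_max+F_min)/2 = 428 N
τ_a = K_W·8F_aD/(πd³) = 1.3625 × 154.69 = 210.77 MPa
τ_m = K_s·8F_mD/(πd³) = 1.1142 × 235.62 = 262.53 MPa
Goodman: 1/n_f = τ_a/S_se + τ_m/S_su = 210.77/379 + 262.53/891 = 0.55613 + 0.29465 = 0.85078
n_f = 1/0.85078 = 1.175

1.18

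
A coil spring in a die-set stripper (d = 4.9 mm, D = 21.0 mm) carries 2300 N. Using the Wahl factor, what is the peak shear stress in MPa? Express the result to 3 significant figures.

1430 MPa

Spring index C = D/d = 21.0/4.9 = 4.2857
K_W = (4C−1)/(4C−4) + 0.615/C = 16.143/13.143 + 0.1435 = 1.3718
τ₀ = 8FD/(πd³) = 8·2300·21.0/(π·4.9³) = 386400/369.61 = 1045.4 MPa
τ_max = K·τ₀ = 1.3718 × 1045.4 = 1434.1 MPa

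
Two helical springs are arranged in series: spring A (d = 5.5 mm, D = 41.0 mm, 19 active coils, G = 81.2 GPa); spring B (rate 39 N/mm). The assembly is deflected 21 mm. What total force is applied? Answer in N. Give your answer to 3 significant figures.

k_A = Gd⁴/(8D³N_a) = (81.2×10³)(5.5⁴)/(8·41.0³·19) = 7.0927 N/mm
Series: 1/k_eq = 1/7.0927 + 1/39 = 0.16663; k_eq = 6.0013 N/mm
F = k_eq·δ = 6.0013·21 = 126.03 N

126 N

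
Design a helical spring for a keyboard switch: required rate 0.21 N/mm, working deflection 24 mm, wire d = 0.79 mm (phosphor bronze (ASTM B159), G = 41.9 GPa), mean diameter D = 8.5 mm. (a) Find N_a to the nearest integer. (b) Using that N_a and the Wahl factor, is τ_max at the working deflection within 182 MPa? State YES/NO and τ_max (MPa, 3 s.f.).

(a) 16 coils; (b) NO, τ_max = 248 MPa

N_a = Gd⁴/(8D³k) = (41.9×10³)(0.79⁴)/(8·8.5³·0.21) = 15.82 → N_a = 16
Actual rate k = Gd⁴/(8D³·16) = 0.20761 N/mm
Working load F = kδ = 0.20761·24 = 4.9827 N
C = 8.5/0.79 = 10.7595; K_W = (4C−1)/(4C−4)+0.615/C = 1.1340
τ_max = K_W·8FD/(πd³) = 1.1340·218.75 = 248.06 MPa
τ_max > 182 MPa → exceeds allowable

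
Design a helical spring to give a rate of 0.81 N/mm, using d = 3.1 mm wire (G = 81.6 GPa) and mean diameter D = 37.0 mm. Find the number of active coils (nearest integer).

23

N_a = Gd⁴/(8D³k) = (81.6×10³ × 3.1⁴)/(8 × 37.0³ × 0.81)
    = 7.53593e+06 / 328231 = 22.96 → 23 coils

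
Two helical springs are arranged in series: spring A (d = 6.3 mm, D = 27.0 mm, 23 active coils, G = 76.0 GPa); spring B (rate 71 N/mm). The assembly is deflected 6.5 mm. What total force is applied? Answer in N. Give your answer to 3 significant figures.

147 N

k_A = Gd⁴/(8D³N_a) = (76.0×10³)(6.3⁴)/(8·27.0³·23) = 33.057 N/mm
Series: 1/k_eq = 1/33.057 + 1/71 = 0.044335; k_eq = 22.556 N/mm
F = k_eq·δ = 22.556·6.5 = 146.61 N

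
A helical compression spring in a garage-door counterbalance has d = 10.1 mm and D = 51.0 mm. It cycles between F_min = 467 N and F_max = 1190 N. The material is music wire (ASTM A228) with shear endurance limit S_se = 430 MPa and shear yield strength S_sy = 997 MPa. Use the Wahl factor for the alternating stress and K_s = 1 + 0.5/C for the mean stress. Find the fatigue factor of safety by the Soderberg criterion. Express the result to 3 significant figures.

C = D/d = 51.0/10.1 = 5.0495; K_W = (4C−1)/(4C−4)+0.615/C = 1.3070; K_s = 1+0.5/C = 1.0990
F_a = (F_max−F_min)/2 = 361.5 N; F_m = (F_max+F_min)/2 = 828.5 N
τ_a = K_W·8F_aD/(πd³) = 1.3070 × 45.567 = 59.557 MPa
τ_m = K_s·8F_mD/(πd³) = 1.0990 × 104.43 = 114.77 MPa
Soderberg: 1/n_f = τ_a/S_se + τ_m/S_sy = 59.557/430 + 114.77/997 = 0.13850 + 0.11512 = 0.25362
n_f = 1/0.25362 = 3.943

3.94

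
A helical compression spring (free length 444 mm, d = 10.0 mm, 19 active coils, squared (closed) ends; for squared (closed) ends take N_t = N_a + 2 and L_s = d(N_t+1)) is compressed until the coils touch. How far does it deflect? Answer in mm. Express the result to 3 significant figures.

224 mm

N_t = 21; L_s = 10.0·22 = 220 mm
δ_solid = L₀ − L_s = 444 − 220 = 224 mm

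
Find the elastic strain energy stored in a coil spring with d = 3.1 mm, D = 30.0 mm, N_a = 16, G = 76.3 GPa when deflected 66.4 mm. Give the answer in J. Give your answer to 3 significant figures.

k = Gd⁴/(8D³N_a) = (76.3×10³)(3.1⁴)/(8·30.0³·16) = 2.0389 N/mm
U = ½kδ² = 0.5 × 2.0389 × 66.4² = 4494.7 N·mm = 4.4947 J

4.49 J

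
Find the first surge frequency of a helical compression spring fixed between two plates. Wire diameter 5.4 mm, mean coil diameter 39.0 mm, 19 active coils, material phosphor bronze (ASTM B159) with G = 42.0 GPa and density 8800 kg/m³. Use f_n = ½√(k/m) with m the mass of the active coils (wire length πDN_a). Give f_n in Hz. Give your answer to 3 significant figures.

45.9 Hz

k = Gd⁴/(8D³N_a) = (42.0×10³)(5.4⁴)/(8·39.0³·19) = 3.9608 N/mm = 3960.8 N/m
Wire length L = πDN_a = π·39.0·19 = 2327.9 mm
m = ρ·(πd²/4)·L = 8800 × 22.902×10⁻⁶ m² × 2.3279 m = 0.46917 kg
f_n = ½√(k/m) = 0.5·√(3960.8/0.46917) = 0.5·√(8442.3) = 45.941 Hz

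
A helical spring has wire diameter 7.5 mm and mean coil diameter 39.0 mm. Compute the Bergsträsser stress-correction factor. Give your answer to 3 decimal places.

C = D/d = 39.0/7.5 = 5.2000
K_B = (4C+2)/(4C−3) = 22.800/17.800 = 1.2809

1.281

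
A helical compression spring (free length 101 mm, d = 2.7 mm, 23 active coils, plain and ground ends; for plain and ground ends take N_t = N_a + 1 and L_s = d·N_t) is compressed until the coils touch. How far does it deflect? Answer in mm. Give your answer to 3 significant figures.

N_t = 24; L_s = 2.7·24 = 64.8 mm
δ_solid = L₀ − L_s = 101 − 64.8 = 36.2 mm

36.2 mm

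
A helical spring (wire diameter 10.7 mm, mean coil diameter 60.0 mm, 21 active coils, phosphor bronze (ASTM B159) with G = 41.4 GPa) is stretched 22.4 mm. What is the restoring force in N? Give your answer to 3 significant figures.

335 N

k = Gd⁴/(8D³N_a) = (41.4×10³)(10.7⁴)/(8·60.0³·21) = 14.955 N/mm
F = k·δ = 14.955 × 22.4 = 334.98 N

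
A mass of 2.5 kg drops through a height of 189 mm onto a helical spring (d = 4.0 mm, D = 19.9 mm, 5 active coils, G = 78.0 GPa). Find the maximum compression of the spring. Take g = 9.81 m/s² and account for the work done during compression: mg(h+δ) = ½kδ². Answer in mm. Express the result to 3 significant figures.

k = Gd⁴/(8D³N_a) = (78.0×10³)(4.0⁴)/(8·19.9³·5) = 63.345 N/mm
W = mg = 2.5 × 9.81 = 24.525 N
½kδ² − Wδ − Wh = 0 → δ = (W + √(W² + 2kWh))/k
δ = (24.525 + √(601.48 + 587241))/63.345 = (24.525 + 766.71)/63.345 = 12.491 mm

12.5 mm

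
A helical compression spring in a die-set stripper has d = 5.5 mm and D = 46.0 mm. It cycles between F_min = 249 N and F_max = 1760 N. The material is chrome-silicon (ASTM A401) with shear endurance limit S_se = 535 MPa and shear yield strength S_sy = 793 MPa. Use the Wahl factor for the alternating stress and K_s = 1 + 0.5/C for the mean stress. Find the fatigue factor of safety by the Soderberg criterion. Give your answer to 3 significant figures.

C = D/d = 46.0/5.5 = 8.3636; K_W = (4C−1)/(4C−4)+0.615/C = 1.1754; K_s = 1+0.5/C = 1.0598
F_a = (F_max−F_min)/2 = 755.5 N; F_m = (F_max+F_min)/2 = 1004.5 N
τ_a = K_W·8F_aD/(πd³) = 1.1754 × 531.92 = 625.21 MPa
τ_m = K_s·8F_mD/(πd³) = 1.0598 × 707.23 = 749.51 MPa
Soderberg: 1/n_f = τ_a/S_se + τ_m/S_sy = 625.21/535 + 749.51/793 = 1.16861 + 0.94516 = 2.1138
n_f = 1/2.1138 = 0.4731

0.473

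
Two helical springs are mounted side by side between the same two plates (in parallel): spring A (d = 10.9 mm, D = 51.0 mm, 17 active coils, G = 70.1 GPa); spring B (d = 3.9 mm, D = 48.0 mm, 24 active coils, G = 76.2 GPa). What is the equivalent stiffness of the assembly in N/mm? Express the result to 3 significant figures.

55.7 N/mm

k_A = Gd⁴/(8D³N_a) = (70.1×10³)(10.9⁴)/(8·51.0³·17) = 54.85 N/mm
k_B = Gd⁴/(8D³N_a) = (76.2×10³)(3.9⁴)/(8·48.0³·24) = 0.83021 N/mm
Parallel: k_eq = 54.85 + 0.83021 = 55.68 N/mm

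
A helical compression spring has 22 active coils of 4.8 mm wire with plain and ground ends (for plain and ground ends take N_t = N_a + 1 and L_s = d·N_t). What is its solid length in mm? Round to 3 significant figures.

110 mm

plain and ground ends: N_t = N_a + 1 = 22 + 1 = 23
L_s = d·N_t = 4.8 × 23 = 110.4 mm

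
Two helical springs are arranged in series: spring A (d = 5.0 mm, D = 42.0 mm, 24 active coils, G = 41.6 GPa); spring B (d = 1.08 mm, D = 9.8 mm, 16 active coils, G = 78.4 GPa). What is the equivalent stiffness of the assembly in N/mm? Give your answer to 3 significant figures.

0.596 N/mm

k_A = Gd⁴/(8D³N_a) = (41.6×10³)(5.0⁴)/(8·42.0³·24) = 1.8278 N/mm
k_B = Gd⁴/(8D³N_a) = (78.4×10³)(1.08⁴)/(8·9.8³·16) = 0.88537 N/mm
Series: 1/k_eq = 1/1.8278 + 1/0.88537 = 1.6766; k_eq = 0.59645 N/mm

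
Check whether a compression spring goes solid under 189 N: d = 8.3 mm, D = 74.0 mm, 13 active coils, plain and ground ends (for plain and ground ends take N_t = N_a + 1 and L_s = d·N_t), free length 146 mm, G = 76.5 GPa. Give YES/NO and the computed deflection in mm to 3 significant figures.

k = Gd⁴/(8D³N_a) = (76.5×10³)(8.3⁴)/(8·74.0³·13) = 8.6148 N/mm
N_t = 14; L_s = 8.3·14 = 116.2 mm; δ_solid = L₀ − L_s = 146 − 116.2 = 29.8 mm
δ = F/k = 189/8.6148 = 21.939 mm
δ < δ_solid → spring does not go solid

NO, δ = 21.9 mm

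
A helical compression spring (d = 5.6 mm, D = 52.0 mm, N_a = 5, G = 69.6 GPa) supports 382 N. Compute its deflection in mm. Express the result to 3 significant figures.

k = Gd⁴/(8D³N_a) = (69.6×10³)(5.6⁴)/(8·52.0³·5) = 12.17 N/mm
δ = F/k = 382 / 12.17 = 31.389 mm

31.4 mm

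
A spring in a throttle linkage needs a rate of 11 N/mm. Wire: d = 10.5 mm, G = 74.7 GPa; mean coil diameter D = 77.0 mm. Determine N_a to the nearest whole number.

23

N_a = Gd⁴/(8D³k) = (74.7×10³ × 10.5⁴)/(8 × 77.0³ × 11)
    = 9.07983e+08 / 4.01749e+07 = 22.6 → 23 coils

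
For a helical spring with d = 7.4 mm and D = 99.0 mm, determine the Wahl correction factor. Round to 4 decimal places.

C = D/d = 99.0/7.4 = 13.3784
K_W = (4C−1)/(4C−4) + 0.615/C = 52.514/49.514 + 0.0460 = 1.1066

1.1066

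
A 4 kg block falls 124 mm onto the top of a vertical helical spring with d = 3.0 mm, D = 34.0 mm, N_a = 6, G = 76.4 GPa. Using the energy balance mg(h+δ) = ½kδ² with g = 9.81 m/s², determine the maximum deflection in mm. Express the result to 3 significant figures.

k = Gd⁴/(8D³N_a) = (76.4×10³)(3.0⁴)/(8·34.0³·6) = 3.2802 N/mm
W = mg = 4 × 9.81 = 39.24 N
½kδ² − Wδ − Wh = 0 → δ = (W + √(W² + 2kWh))/k
δ = (39.24 + √(1539.8 + 31921.3))/3.2802 = (39.24 + 182.92)/3.2802 = 67.729 mm

67.7 mm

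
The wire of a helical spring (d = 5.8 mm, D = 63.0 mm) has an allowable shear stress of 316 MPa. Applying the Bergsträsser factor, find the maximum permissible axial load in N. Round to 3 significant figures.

C = D/d = 63.0/5.8 = 10.8621
K_B = (4C+2)/(4C−3) = 45.448/40.448 = 1.1236
τ_max = K·8FD/(πd³) → F_max = τ_allow·πd³/(8DK)
F_max = 316·π·5.8³/(8·63.0·1.1236) = 1.937e+05/566.3 = 342.04 N

342 N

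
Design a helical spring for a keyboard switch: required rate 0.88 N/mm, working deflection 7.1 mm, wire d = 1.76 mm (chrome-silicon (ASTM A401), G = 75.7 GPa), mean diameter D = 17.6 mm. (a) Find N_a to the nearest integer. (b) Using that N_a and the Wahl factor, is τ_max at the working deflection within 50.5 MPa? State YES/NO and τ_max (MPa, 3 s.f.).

N_a = Gd⁴/(8D³k) = (75.7×10³)(1.76⁴)/(8·17.6³·0.88) = 18.92 → N_a = 19
Actual rate k = Gd⁴/(8D³·19) = 0.87653 N/mm
Working load F = kδ = 0.87653·7.1 = 6.2233 N
C = 17.6/1.76 = 10.0000; K_W = (4C−1)/(4C−4)+0.615/C = 1.1448
τ_max = K_W·8FD/(πd³) = 1.1448·51.161 = 58.571 MPa
τ_max > 50.5 MPa → exceeds allowable

(a) 19 coils; (b) NO, τ_max = 58.6 MPa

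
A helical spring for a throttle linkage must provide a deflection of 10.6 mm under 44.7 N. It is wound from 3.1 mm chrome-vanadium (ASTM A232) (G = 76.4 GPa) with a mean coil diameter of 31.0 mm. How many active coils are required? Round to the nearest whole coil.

Required rate k = F/δ = 44.7/10.6 = 4.217 N/mm
N_a = Gd⁴/(8D³k) = (76.4×10³ × 3.1⁴)/(8 × 31.0³ × 4.217)
    = 7.0557e+06 / 1.00502e+06 = 7.02 → 7 coils

7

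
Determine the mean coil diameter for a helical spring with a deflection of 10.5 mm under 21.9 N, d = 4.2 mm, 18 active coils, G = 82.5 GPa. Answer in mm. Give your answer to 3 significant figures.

44.0 mm

Required rate k = F/δ = 21.9/10.5 = 2.0857 N/mm
D = (Gd⁴/(8N_a·k))^(1/3) = (82.5×10³·4.2⁴/(8·18·2.0857))^(1/3)
  = (85474)^(1/3) = 44.0499 mm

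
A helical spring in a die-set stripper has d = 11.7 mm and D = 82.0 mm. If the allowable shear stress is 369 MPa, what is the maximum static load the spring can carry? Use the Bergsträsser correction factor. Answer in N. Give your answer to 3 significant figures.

2360 N

C = D/d = 82.0/11.7 = 7.0085
K_B = (4C+2)/(4C−3) = 30.034/25.034 = 1.1997
τ_max = K·8FD/(πd³) → F_max = τ_allow·πd³/(8DK)
F_max = 369·π·11.7³/(8·82.0·1.1997) = 1.8567e+06/787.02 = 2359.1 N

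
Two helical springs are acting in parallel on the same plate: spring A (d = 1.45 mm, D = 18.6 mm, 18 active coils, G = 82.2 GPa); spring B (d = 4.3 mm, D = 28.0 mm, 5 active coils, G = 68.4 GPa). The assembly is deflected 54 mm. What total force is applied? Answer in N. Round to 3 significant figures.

k_A = Gd⁴/(8D³N_a) = (82.2×10³)(1.45⁴)/(8·18.6³·18) = 0.39214 N/mm
k_B = Gd⁴/(8D³N_a) = (68.4×10³)(4.3⁴)/(8·28.0³·5) = 26.632 N/mm
Parallel: k_eq = 0.39214 + 26.632 = 27.024 N/mm
F = k_eq·δ = 27.024·54 = 1459.3 N

1460 N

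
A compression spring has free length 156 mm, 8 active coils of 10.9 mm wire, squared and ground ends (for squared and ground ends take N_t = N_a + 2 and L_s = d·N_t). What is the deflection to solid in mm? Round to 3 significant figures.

N_t = 10; L_s = 10.9·10 = 109 mm
δ_solid = L₀ − L_s = 156 − 109 = 47 mm

47.0 mm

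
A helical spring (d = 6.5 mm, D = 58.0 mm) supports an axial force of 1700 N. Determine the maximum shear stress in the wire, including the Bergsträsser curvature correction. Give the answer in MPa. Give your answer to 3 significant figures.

1050 MPa

Spring index C = D/d = 58.0/6.5 = 8.9231
K_B = (4C+2)/(4C−3) = 37.692/32.692 = 1.1529
τ₀ = 8FD/(πd³) = 8·1700·58.0/(π·6.5³) = 788800/862.76 = 914.28 MPa
τ_max = K·τ₀ = 1.1529 × 914.28 = 1054.1 MPa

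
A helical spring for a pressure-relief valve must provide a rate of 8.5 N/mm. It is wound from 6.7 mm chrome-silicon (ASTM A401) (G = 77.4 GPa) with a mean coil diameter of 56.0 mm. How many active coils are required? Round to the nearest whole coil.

N_a = Gd⁴/(8D³k) = (77.4×10³ × 6.7⁴)/(8 × 56.0³ × 8.5)
    = 1.5597e+08 / 1.19419e+07 = 13.06 → 13 coils

13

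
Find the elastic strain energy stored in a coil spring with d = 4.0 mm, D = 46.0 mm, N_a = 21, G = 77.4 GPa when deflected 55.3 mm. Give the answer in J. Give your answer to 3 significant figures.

1.85 J

k = Gd⁴/(8D³N_a) = (77.4×10³)(4.0⁴)/(8·46.0³·21) = 1.2117 N/mm
U = ½kδ² = 0.5 × 1.2117 × 55.3² = 1852.8 N·mm = 1.8528 J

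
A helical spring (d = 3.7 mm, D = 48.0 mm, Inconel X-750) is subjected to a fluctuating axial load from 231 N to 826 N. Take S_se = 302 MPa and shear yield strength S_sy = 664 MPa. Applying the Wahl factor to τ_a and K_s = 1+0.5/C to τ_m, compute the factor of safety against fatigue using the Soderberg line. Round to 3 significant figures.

C = D/d = 48.0/3.7 = 12.9730; K_W = (4C−1)/(4C−4)+0.615/C = 1.1100; K_s = 1+0.5/C = 1.0385
F_a = (F_max−F_min)/2 = 297.5 N; F_m = (F_max+F_min)/2 = 528.5 N
τ_a = K_W·8F_aD/(πd³) = 1.1100 × 717.9 = 796.9 MPa
τ_m = K_s·8F_mD/(πd³) = 1.0385 × 1275.3 = 1324.5 MPa
Soderberg: 1/n_f = τ_a/S_se + τ_m/S_sy = 796.9/302 + 1324.5/664 = 2.63875 + 1.99470 = 4.6334
n_f = 1/4.6334 = 0.2158

0.216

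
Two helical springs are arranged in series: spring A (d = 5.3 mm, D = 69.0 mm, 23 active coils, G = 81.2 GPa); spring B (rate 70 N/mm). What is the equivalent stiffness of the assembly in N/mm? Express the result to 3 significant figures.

1.04 N/mm

k_A = Gd⁴/(8D³N_a) = (81.2×10³)(5.3⁴)/(8·69.0³·23) = 1.06 N/mm
Series: 1/k_eq = 1/1.06 + 1/70 = 0.95771; k_eq = 1.0442 N/mm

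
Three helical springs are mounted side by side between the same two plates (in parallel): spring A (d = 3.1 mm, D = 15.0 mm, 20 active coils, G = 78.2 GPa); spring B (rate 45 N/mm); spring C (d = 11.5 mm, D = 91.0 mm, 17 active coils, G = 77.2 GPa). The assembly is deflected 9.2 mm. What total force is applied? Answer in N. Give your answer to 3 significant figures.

658 N

k_A = Gd⁴/(8D³N_a) = (78.2×10³)(3.1⁴)/(8·15.0³·20) = 13.374 N/mm
k_C = Gd⁴/(8D³N_a) = (77.2×10³)(11.5⁴)/(8·91.0³·17) = 13.175 N/mm
Parallel: k_eq = 13.374 + 45 + 13.175 = 71.549 N/mm
F = k_eq·δ = 71.549·9.2 = 658.25 N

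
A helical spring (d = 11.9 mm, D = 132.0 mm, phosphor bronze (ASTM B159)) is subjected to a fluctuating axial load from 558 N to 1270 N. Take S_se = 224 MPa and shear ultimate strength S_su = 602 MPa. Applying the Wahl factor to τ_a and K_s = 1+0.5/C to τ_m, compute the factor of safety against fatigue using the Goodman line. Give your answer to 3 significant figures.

1.48

C = D/d = 132.0/11.9 = 11.0924; K_W = (4C−1)/(4C−4)+0.615/C = 1.1298; K_s = 1+0.5/C = 1.0451
F_a = (F_max−F_min)/2 = 356 N; F_m = (F_max+F_min)/2 = 914 N
τ_a = K_W·8F_aD/(πd³) = 1.1298 × 71.011 = 80.225 MPa
τ_m = K_s·8F_mD/(πd³) = 1.0451 × 182.31 = 190.53 MPa
Goodman: 1/n_f = τ_a/S_se + τ_m/S_su = 80.225/224 + 190.53/602 = 0.35815 + 0.31650 = 0.67464
n_f = 1/0.67464 = 1.482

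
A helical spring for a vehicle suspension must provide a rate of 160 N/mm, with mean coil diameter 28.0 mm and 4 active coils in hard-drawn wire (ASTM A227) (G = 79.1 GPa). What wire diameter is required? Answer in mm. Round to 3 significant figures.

6.14 mm

d = (8D³N_a·k / G)^(1/4) = (8·28.0³·4·160 / (79.1×10³))^0.25
  = (1420.9)^0.25 = 6.1396 mm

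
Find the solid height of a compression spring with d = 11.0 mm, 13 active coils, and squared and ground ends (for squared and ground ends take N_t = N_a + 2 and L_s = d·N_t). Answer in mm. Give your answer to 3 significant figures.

squared and ground ends: N_t = N_a + 2 = 13 + 2 = 15
L_s = d·N_t = 11.0 × 15 = 165 mm

165 mm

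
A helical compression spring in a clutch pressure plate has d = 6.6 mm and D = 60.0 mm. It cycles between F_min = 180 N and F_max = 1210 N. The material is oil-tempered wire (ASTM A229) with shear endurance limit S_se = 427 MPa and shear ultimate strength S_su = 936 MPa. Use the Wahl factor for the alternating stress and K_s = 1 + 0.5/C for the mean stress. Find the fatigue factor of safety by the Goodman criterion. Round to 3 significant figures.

0.862

C = D/d = 60.0/6.6 = 9.0909; K_W = (4C−1)/(4C−4)+0.615/C = 1.1603; K_s = 1+0.5/C = 1.0550
F_a = (F_max−F_min)/2 = 515 N; F_m = (F_max+F_min)/2 = 695 N
τ_a = K_W·8F_aD/(πd³) = 1.1603 × 273.69 = 317.58 MPa
τ_m = K_s·8F_mD/(πd³) = 1.0550 × 369.36 = 389.67 MPa
Goodman: 1/n_f = τ_a/S_se + τ_m/S_su = 317.58/427 + 389.67/936 = 0.74375 + 0.41631 = 1.1601
n_f = 1/1.1601 = 0.862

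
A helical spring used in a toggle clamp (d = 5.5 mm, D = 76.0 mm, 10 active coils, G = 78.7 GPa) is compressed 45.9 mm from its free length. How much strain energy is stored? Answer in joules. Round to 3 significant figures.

2.16 J

k = Gd⁴/(8D³N_a) = (78.7×10³)(5.5⁴)/(8·76.0³·10) = 2.0507 N/mm
U = ½kδ² = 0.5 × 2.0507 × 45.9² = 2160.2 N·mm = 2.1602 J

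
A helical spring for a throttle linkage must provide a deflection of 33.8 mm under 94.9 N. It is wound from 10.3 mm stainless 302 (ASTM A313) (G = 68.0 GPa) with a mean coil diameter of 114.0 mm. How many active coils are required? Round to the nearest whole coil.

Required rate k = F/δ = 94.9/33.8 = 2.8077 N/mm
N_a = Gd⁴/(8D³k) = (68.0×10³ × 10.3⁴)/(8 × 114.0³ × 2.8077)
    = 7.65346e+08 / 3.32778e+07 = 23 → 23 coils

23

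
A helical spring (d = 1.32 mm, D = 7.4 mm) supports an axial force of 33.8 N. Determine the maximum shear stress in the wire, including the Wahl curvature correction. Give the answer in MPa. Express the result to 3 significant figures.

352 MPa

Spring index C = D/d = 7.4/1.32 = 5.6061
K_W = (4C−1)/(4C−4) + 0.615/C = 21.424/18.424 + 0.1097 = 1.2725
τ₀ = 8FD/(πd³) = 8·33.8·7.4/(π·1.32³) = 2000.96/7.2256 = 276.93 MPa
τ_max = K·τ₀ = 1.2725 × 276.93 = 352.4 MPa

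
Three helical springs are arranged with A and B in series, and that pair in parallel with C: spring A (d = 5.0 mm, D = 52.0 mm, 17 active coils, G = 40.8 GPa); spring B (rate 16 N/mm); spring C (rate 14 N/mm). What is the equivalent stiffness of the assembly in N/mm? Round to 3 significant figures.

15.2 N/mm

k_A = Gd⁴/(8D³N_a) = (40.8×10³)(5.0⁴)/(8·52.0³·17) = 1.3335 N/mm
Springs A,B series: k_AB = 1/(1/1.3335+1/16) = 1.2309 N/mm; parallel with C: k_eq = 1.2309+14 = 15.231 N/mm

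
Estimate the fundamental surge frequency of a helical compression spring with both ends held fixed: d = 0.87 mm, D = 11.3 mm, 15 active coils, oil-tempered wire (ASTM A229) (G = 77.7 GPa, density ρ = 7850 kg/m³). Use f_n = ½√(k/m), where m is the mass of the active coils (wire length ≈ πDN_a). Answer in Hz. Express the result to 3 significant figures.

161 Hz

k = Gd⁴/(8D³N_a) = (77.7×10³)(0.87⁴)/(8·11.3³·15) = 0.25709 N/mm = 257.09 N/m
Wire length L = πDN_a = π·11.3·15 = 532.5 mm
m = ρ·(πd²/4)·L = 7850 × 0.59447×10⁻⁶ m² × 0.5325 m = 0.0024849 kg
f_n = ½√(k/m) = 0.5·√(257.09/0.0024849) = 0.5·√(1.0346e+05) = 160.82 Hz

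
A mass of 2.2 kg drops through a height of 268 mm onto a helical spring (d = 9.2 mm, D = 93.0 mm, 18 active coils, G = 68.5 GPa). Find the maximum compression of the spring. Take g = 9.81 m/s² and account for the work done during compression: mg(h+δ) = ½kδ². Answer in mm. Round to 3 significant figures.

k = Gd⁴/(8D³N_a) = (68.5×10³)(9.2⁴)/(8·93.0³·18) = 4.2367 N/mm
W = mg = 2.2 × 9.81 = 21.582 N
½kδ² − Wδ − Wh = 0 → δ = (W + √(W² + 2kWh))/k
δ = (21.582 + √(465.78 + 49010.3))/4.2367 = (21.582 + 222.43)/4.2367 = 57.595 mm

57.6 mm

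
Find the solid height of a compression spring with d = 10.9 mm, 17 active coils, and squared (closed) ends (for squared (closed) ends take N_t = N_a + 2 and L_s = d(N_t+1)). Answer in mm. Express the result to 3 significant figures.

218 mm

squared (closed) ends: N_t = N_a + 2 = 17 + 2 = 19
L_s = d·(N_t+1) = 10.9 × 20 = 218 mm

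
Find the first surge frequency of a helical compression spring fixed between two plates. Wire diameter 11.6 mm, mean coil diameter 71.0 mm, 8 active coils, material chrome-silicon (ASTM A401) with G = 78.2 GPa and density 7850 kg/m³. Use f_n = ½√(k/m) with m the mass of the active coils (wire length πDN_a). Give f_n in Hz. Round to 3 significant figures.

102 Hz

k = Gd⁴/(8D³N_a) = (78.2×10³)(11.6⁴)/(8·71.0³·8) = 61.814 N/mm = 61814 N/m
Wire length L = πDN_a = π·71.0·8 = 1784.4 mm
m = ρ·(πd²/4)·L = 7850 × 105.68×10⁻⁶ m² × 1.7844 m = 1.4804 kg
f_n = ½√(k/m) = 0.5·√(61814/1.4804) = 0.5·√(41755) = 102.17 Hz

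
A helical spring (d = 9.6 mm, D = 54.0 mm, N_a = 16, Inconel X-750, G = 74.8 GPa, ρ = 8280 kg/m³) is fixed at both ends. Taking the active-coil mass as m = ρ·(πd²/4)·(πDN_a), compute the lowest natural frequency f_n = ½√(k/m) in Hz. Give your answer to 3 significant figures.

69.6 Hz

k = Gd⁴/(8D³N_a) = (74.8×10³)(9.6⁴)/(8·54.0³·16) = 31.521 N/mm = 31521 N/m
Wire length L = πDN_a = π·54.0·16 = 2714.3 mm
m = ρ·(πd²/4)·L = 8280 × 72.382×10⁻⁶ m² × 2.7143 m = 1.6268 kg
f_n = ½√(k/m) = 0.5·√(31521/1.6268) = 0.5·√(19376) = 69.599 Hz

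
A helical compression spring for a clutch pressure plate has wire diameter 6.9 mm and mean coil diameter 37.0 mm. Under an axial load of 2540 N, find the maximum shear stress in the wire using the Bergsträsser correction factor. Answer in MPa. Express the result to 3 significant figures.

926 MPa

Spring index C = D/d = 37.0/6.9 = 5.3623
K_B = (4C+2)/(4C−3) = 23.449/18.449 = 1.2710
τ₀ = 8FD/(πd³) = 8·2540·37.0/(π·6.9³) = 751840/1032 = 728.5 MPa
τ_max = K·τ₀ = 1.2710 × 728.5 = 925.93 MPa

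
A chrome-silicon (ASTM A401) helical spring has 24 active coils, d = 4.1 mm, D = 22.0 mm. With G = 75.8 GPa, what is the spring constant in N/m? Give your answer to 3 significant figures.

k = Gd⁴/(8D³N_a) = (75.8×10³ × 4.1⁴) / (8 × 22.0³ × 24)
  = 2.14193e+07 / 2.04442e+06 = 10.477 N/mm = 10477 N/m

10500 N/m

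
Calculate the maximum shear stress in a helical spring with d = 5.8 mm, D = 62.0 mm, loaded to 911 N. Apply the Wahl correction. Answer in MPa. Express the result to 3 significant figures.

Spring index C = D/d = 62.0/5.8 = 10.6897
K_W = (4C−1)/(4C−4) + 0.615/C = 41.759/38.759 + 0.0575 = 1.1349
τ₀ = 8FD/(πd³) = 8·911·62.0/(π·5.8³) = 451856/612.96 = 737.17 MPa
τ_max = K·τ₀ = 1.1349 × 737.17 = 836.64 MPa

837 MPa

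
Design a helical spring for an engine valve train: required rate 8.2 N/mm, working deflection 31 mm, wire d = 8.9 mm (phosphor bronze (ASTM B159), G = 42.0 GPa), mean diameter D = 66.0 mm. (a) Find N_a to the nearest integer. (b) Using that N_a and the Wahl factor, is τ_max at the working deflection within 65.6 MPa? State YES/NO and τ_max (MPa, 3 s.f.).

N_a = Gd⁴/(8D³k) = (42.0×10³)(8.9⁴)/(8·66.0³·8.2) = 13.97 → N_a = 14
Actual rate k = Gd⁴/(8D³·14) = 8.1839 N/mm
Working load F = kδ = 8.1839·31 = 253.7 N
C = 66.0/8.9 = 7.4157; K_W = (4C−1)/(4C−4)+0.615/C = 1.1998
τ_max = K_W·8FD/(πd³) = 1.1998·60.483 = 72.57 MPa
τ_max > 65.6 MPa → exceeds allowable

(a) 14 coils; (b) NO, τ_max = 72.6 MPa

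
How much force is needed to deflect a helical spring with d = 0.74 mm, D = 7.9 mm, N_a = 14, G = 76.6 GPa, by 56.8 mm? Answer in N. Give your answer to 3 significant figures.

k = Gd⁴/(8D³N_a) = (76.6×10³)(0.74⁴)/(8·7.9³·14) = 0.41596 N/mm
F = k·δ = 0.41596 × 56.8 = 23.627 N

23.6 N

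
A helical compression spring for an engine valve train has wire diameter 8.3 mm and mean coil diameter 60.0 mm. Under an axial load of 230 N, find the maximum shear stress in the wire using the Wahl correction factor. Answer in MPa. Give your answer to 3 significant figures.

Spring index C = D/d = 60.0/8.3 = 7.2289
K_W = (4C−1)/(4C−4) + 0.615/C = 27.916/24.916 + 0.0851 = 1.2055
τ₀ = 8FD/(πd³) = 8·230·60.0/(π·8.3³) = 110400/1796.3 = 61.459 MPa
τ_max = K·τ₀ = 1.2055 × 61.459 = 74.088 MPa

74.1 MPa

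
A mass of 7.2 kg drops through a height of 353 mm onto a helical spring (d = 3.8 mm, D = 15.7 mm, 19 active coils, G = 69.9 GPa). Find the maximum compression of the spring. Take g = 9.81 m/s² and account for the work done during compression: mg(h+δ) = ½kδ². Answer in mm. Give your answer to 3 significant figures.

k = Gd⁴/(8D³N_a) = (69.9×10³)(3.8⁴)/(8·15.7³·19) = 24.778 N/mm
W = mg = 7.2 × 9.81 = 70.632 N
½kδ² − Wδ − Wh = 0 → δ = (W + √(W² + 2kWh))/k
δ = (70.632 + √(4988.9 + 1.23559e+06))/24.778 = (70.632 + 1113.8)/24.778 = 47.802 mm

47.8 mm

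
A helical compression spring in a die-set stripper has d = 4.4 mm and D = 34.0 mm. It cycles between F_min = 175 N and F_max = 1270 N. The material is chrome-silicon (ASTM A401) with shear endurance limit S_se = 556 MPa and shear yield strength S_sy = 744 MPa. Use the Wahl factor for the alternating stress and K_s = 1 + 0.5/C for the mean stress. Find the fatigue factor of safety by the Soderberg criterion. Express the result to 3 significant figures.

C = D/d = 34.0/4.4 = 7.7273; K_W = (4C−1)/(4C−4)+0.615/C = 1.1911; K_s = 1+0.5/C = 1.0647
F_a = (F_max−F_min)/2 = 547.5 N; F_m = (F_max+F_min)/2 = 722.5 N
τ_a = K_W·8F_aD/(πd³) = 1.1911 × 556.47 = 662.8 MPa
τ_m = K_s·8F_mD/(πd³) = 1.0647 × 734.34 = 781.86 MPa
Soderberg: 1/n_f = τ_a/S_se + τ_m/S_sy = 662.8/556 + 781.86/744 = 1.19209 + 1.05089 = 2.243
n_f = 1/2.243 = 0.4458

0.446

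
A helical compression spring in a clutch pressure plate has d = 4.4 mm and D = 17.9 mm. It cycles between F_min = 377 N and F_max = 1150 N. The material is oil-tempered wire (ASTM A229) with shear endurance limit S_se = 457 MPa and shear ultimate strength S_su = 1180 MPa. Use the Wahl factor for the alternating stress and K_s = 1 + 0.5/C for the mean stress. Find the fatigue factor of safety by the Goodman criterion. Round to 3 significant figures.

0.980

C = D/d = 17.9/4.4 = 4.0682; K_W = (4C−1)/(4C−4)+0.615/C = 1.3956; K_s = 1+0.5/C = 1.1229
F_a = (F_max−F_min)/2 = 386.5 N; F_m = (F_max+F_min)/2 = 763.5 N
τ_a = K_W·8F_aD/(πd³) = 1.3956 × 206.82 = 288.64 MPa
τ_m = K_s·8F_mD/(πd³) = 1.1229 × 408.55 = 458.76 MPa
Goodman: 1/n_f = τ_a/S_se + τ_m/S_su = 288.64/457 + 458.76/1180 = 0.63159 + 0.38878 = 1.0204
n_f = 1/1.0204 = 0.98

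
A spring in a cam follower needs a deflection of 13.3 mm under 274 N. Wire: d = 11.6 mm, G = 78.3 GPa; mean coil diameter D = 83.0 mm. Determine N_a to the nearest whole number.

15

Required rate k = F/δ = 274/13.3 = 20.602 N/mm
N_a = Gd⁴/(8D³k) = (78.3×10³ × 11.6⁴)/(8 × 83.0³ × 20.602)
    = 1.41773e+09 / 9.42374e+07 = 15.04 → 15 coils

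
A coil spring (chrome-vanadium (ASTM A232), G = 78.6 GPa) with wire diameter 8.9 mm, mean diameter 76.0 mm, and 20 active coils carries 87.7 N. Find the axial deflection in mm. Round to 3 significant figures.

12.5 mm

k = Gd⁴/(8D³N_a) = (78.6×10³)(8.9⁴)/(8·76.0³·20) = 7.0214 N/mm
δ = F/k = 87.7 / 7.0214 = 12.49 mm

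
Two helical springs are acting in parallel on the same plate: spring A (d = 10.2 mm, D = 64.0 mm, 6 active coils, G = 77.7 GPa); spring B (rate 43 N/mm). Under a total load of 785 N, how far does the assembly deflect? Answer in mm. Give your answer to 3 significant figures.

k_A = Gd⁴/(8D³N_a) = (77.7×10³)(10.2⁴)/(8·64.0³·6) = 66.841 N/mm
Parallel: k_eq = 66.841 + 43 = 109.84 N/mm
δ = F/k_eq = 785/109.84 = 7.1467 mm

7.15 mm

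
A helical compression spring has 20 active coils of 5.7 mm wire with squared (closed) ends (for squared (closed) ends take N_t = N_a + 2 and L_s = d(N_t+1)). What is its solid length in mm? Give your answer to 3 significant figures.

squared (closed) ends: N_t = N_a + 2 = 20 + 2 = 22
L_s = d·(N_t+1) = 5.7 × 23 = 131.1 mm

131 mm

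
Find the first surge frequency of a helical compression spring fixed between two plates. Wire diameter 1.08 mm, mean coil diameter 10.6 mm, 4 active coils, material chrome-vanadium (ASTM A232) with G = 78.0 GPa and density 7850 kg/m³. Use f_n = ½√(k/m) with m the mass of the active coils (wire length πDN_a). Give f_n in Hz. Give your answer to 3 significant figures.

852 Hz

k = Gd⁴/(8D³N_a) = (78.0×10³)(1.08⁴)/(8·10.6³·4) = 2.7843 N/mm = 2784.3 N/m
Wire length L = πDN_a = π·10.6·4 = 133.2 mm
m = ρ·(πd²/4)·L = 7850 × 0.91609×10⁻⁶ m² × 0.1332 m = 0.00095791 kg
f_n = ½√(k/m) = 0.5·√(2784.3/0.00095791) = 0.5·√(2.9067e+06) = 852.45 Hz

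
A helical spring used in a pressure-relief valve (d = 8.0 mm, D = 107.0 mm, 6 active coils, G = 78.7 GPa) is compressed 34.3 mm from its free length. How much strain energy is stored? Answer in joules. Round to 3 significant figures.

k = Gd⁴/(8D³N_a) = (78.7×10³)(8.0⁴)/(8·107.0³·6) = 5.482 N/mm
U = ½kδ² = 0.5 × 5.482 × 34.3² = 3224.8 N·mm = 3.2248 J

3.22 J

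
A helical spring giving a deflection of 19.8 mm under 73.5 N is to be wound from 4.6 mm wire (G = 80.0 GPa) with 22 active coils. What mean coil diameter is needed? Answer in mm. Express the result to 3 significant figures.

Required rate k = F/δ = 73.5/19.8 = 3.7121 N/mm
D = (Gd⁴/(8N_a·k))^(1/3) = (80.0×10³·4.6⁴/(8·22·3.7121))^(1/3)
  = (54826)^(1/3) = 37.9894 mm

38.0 mm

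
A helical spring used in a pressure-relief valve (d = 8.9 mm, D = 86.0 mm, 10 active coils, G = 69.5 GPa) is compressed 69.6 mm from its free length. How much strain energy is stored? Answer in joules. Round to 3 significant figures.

20.8 J

k = Gd⁴/(8D³N_a) = (69.5×10³)(8.9⁴)/(8·86.0³·10) = 8.5696 N/mm
U = ½kδ² = 0.5 × 8.5696 × 69.6² = 20756 N·mm = 20.756 J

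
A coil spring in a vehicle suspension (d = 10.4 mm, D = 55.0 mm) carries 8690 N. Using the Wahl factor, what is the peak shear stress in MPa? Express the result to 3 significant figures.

Spring index C = D/d = 55.0/10.4 = 5.2885
K_W = (4C−1)/(4C−4) + 0.615/C = 20.154/17.154 + 0.1163 = 1.2912
τ₀ = 8FD/(πd³) = 8·8690·55.0/(π·10.4³) = 3.8236e+06/3533.9 = 1082 MPa
τ_max = K·τ₀ = 1.2912 × 1082 = 1397 MPa

1400 MPa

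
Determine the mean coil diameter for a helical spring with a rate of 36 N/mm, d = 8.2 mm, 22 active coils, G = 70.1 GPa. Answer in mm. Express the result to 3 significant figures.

36.8 mm

D = (Gd⁴/(8N_a·k))^(1/3) = (70.1×10³·8.2⁴/(8·22·36))^(1/3)
  = (50021.7)^(1/3) = 36.8456 mm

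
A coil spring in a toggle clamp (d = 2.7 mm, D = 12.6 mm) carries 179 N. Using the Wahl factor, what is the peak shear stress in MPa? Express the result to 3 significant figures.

Spring index C = D/d = 12.6/2.7 = 4.6667
K_W = (4C−1)/(4C−4) + 0.615/C = 17.667/14.667 + 0.1318 = 1.3363
τ₀ = 8FD/(πd³) = 8·179·12.6/(π·2.7³) = 18043.2/61.836 = 291.79 MPa
τ_max = K·τ₀ = 1.3363 × 291.79 = 389.93 MPa

390 MPa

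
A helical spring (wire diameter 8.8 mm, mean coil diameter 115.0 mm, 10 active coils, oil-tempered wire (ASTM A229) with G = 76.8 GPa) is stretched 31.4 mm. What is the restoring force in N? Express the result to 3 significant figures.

k = Gd⁴/(8D³N_a) = (76.8×10³)(8.8⁴)/(8·115.0³·10) = 3.7854 N/mm
F = k·δ = 3.7854 × 31.4 = 118.86 N

119 N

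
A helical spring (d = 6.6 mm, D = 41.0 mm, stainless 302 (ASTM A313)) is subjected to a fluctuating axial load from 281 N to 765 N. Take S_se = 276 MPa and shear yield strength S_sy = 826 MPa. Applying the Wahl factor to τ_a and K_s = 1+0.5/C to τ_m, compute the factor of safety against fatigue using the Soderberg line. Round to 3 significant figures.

C = D/d = 41.0/6.6 = 6.2121; K_W = (4C−1)/(4C−4)+0.615/C = 1.2429; K_s = 1+0.5/C = 1.0805
F_a = (F_max−F_min)/2 = 242 N; F_m = (F_max+F_min)/2 = 523 N
τ_a = K_W·8F_aD/(πd³) = 1.2429 × 87.884 = 109.23 MPa
τ_m = K_s·8F_mD/(πd³) = 1.0805 × 189.93 = 205.22 MPa
Soderberg: 1/n_f = τ_a/S_se + τ_m/S_sy = 109.23/276 + 205.22/826 = 0.39576 + 0.24845 = 0.64421
n_f = 1/0.64421 = 1.552

1.55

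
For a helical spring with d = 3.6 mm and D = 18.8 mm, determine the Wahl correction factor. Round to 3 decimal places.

1.295

C = D/d = 18.8/3.6 = 5.2222
K_W = (4C−1)/(4C−4) + 0.615/C = 19.889/16.889 + 0.1178 = 1.2954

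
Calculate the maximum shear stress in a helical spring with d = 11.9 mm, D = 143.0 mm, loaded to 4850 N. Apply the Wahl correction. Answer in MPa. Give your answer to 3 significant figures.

1170 MPa

Spring index C = D/d = 143.0/11.9 = 12.0168
K_W = (4C−1)/(4C−4) + 0.615/C = 47.067/44.067 + 0.0512 = 1.1193
τ₀ = 8FD/(πd³) = 8·4850·143.0/(π·11.9³) = 5.5484e+06/5294.1 = 1048 MPa
τ_max = K·τ₀ = 1.1193 × 1048 = 1173 MPa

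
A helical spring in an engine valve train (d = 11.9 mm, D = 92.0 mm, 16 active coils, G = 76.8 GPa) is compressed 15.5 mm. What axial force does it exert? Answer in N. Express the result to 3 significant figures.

240 N

k = Gd⁴/(8D³N_a) = (76.8×10³)(11.9⁴)/(8·92.0³·16) = 15.452 N/mm
F = k·δ = 15.452 × 15.5 = 239.5 N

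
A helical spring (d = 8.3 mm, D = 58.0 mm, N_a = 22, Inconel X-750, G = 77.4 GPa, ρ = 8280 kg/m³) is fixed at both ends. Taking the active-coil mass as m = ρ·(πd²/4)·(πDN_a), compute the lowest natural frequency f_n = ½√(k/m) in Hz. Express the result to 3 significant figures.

k = Gd⁴/(8D³N_a) = (77.4×10³)(8.3⁴)/(8·58.0³·22) = 10.697 N/mm = 10697 N/m
Wire length L = πDN_a = π·58.0·22 = 4008.7 mm
m = ρ·(πd²/4)·L = 8280 × 54.106×10⁻⁶ m² × 4.0087 m = 1.7959 kg
f_n = ½√(k/m) = 0.5·√(10697/1.7959) = 0.5·√(5956.3) = 38.589 Hz

38.6 Hz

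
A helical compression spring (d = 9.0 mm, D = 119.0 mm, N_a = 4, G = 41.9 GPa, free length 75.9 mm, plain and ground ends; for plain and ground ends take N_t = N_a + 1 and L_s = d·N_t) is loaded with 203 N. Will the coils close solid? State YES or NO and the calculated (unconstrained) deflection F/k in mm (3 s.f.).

k = Gd⁴/(8D³N_a) = (41.9×10³)(9.0⁴)/(8·119.0³·4) = 5.0979 N/mm
N_t = 5; L_s = 9.0·5 = 45 mm; δ_solid = L₀ − L_s = 75.9 − 45 = 30.9 mm
δ = F/k = 203/5.0979 = 39.82 mm
δ ≥ δ_solid → spring goes solid

YES, δ = 39.8 mm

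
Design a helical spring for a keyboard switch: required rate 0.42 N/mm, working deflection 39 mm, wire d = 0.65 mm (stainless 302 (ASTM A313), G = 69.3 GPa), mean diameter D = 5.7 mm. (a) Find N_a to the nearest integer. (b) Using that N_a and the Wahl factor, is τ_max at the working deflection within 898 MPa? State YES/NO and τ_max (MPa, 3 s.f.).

N_a = Gd⁴/(8D³k) = (69.3×10³)(0.65⁴)/(8·5.7³·0.42) = 19.88 → N_a = 20
Actual rate k = Gd⁴/(8D³·20) = 0.41749 N/mm
Working load F = kδ = 0.41749·39 = 16.282 N
C = 5.7/0.65 = 8.7692; K_W = (4C−1)/(4C−4)+0.615/C = 1.1667
τ_max = K_W·8FD/(πd³) = 1.1667·860.56 = 1004 MPa
τ_max > 898 MPa → exceeds allowable

(a) 20 coils; (b) NO, τ_max = 1000 MPa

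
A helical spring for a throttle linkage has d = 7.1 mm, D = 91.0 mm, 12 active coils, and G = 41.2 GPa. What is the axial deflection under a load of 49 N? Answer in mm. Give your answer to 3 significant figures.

k = Gd⁴/(8D³N_a) = (41.2×10³)(7.1⁴)/(8·91.0³·12) = 1.4472 N/mm
δ = F/k = 49 / 1.4472 = 33.858 mm

33.9 mm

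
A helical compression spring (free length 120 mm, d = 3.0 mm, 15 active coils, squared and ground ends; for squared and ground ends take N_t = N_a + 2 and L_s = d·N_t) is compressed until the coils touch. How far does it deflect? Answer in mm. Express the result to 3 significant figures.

69.0 mm

N_t = 17; L_s = 3.0·17 = 51 mm
δ_solid = L₀ − L_s = 120 − 51 = 69 mm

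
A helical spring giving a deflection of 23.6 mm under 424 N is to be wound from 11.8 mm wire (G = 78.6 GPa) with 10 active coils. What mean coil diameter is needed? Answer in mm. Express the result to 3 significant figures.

102 mm

Required rate k = F/δ = 424/23.6 = 17.966 N/mm
D = (Gd⁴/(8N_a·k))^(1/3) = (78.6×10³·11.8⁴/(8·10·17.966))^(1/3)
  = (1.06025e+06)^(1/3) = 101.9692 mm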